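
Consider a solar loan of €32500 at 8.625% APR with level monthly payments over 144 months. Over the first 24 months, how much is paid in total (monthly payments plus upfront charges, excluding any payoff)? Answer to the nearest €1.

Monthly rate = 8.625%/12 = 0.0071875; payment = 32,500 × 0.0071875 / (1 − (1+0.0071875)^−144) = €363.03.
Total outlay = 24 × €363.03 = €8,712.72.

€8,713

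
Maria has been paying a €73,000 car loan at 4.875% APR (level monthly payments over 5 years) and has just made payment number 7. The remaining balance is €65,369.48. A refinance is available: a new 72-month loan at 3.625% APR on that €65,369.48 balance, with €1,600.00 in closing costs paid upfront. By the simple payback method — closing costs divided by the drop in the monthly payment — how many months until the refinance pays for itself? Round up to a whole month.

Current payment = 73,000 × 4.875%/12 / (1 − (1+0.0040625)^−60) = €1,373.42.
Refinanced payment = 65,369.48 × 0.0030208 / (1 − (1+0.0030208)^−72) = €1,011.59.
Monthly savings = €1,373.42 − €1,011.59 = €361.83.
Break-even = €1,600.00 / €361.83 = 4.42 → 5 months.

5 months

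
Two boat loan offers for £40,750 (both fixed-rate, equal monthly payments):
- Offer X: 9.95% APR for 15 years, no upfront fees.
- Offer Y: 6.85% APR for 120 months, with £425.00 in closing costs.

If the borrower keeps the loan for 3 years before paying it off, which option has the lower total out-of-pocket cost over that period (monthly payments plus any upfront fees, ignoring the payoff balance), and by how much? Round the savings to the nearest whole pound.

Offer X: at 9.95% the monthly rate is 0.0082917, so the payment is 40,750 × 0.0082917 / (1 − 1.0082917^−180) = £436.66.
Offer Y: at 6.85% the monthly rate is 0.0057083, so the payment is 40,750 × 0.0057083 / (1 − 1.0057083^−120) = £470.00.
Over 36 months: Offer X costs 36 × £436.66 = £15,719.76; Offer Y costs 36 × £470.00 + £425.00 = £17,345.00.
Offer X is cheaper by £17,345.00 − £15,719.76 = £1,625.24.

Offer X by £1,625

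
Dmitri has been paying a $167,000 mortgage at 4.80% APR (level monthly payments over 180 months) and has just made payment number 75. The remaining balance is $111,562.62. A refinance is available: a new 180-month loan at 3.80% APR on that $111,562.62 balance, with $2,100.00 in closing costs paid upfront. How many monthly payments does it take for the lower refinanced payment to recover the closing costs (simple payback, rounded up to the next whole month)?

5 months

Current payment = 167,000 × 4.8%/12 / (1 − (1+0.0040000)^−180) = $1,303.29.
Refinanced payment = 111,562.62 × 0.0031667 / (1 − (1+0.0031667)^−180) = $814.08.
Monthly savings = $1,303.29 − $814.08 = $489.21.
Break-even = $2,100.00 / $489.21 = 4.29 → 5 months.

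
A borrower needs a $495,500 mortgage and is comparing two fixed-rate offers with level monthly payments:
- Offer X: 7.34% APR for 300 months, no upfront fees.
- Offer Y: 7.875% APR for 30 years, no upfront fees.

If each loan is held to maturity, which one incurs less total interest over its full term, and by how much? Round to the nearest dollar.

Offer X by $210,292

Offer X: at 7.34% the monthly rate is 0.0061167, so the payment is 495,500 × 0.0061167 / (1 − 1.0061167^−300) = $3,610.29.
Total interest on Offer X = 300 × $3,610.29 − $495,500 = $587,587.00.
Offer Y: monthly rate = 7.875%/12 = 0.0065625; payment = 495,500 × 0.0065625 / (1 − (1+0.0065625)^−360) = $3,592.72.
Total interest on Offer Y = 360 × $3,592.72 − $495,500 = $797,879.20.
Offer X is lower by $210,292.20.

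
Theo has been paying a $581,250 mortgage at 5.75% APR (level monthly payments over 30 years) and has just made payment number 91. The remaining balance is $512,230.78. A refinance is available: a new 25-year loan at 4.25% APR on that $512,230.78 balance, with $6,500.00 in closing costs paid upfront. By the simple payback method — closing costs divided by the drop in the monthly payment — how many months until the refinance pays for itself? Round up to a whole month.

11 months

Current payment = 581,250 × 5.75%/12 / (1 − (1+0.0047917)^−360) = $3,392.02.
Refinanced payment = 512,230.78 × 0.0035417 / (1 − (1+0.0035417)^−300) = $2,774.95.
Monthly savings = $3,392.02 − $2,774.95 = $617.07.
Break-even = $6,500.00 / $617.07 = 10.53 → 11 months.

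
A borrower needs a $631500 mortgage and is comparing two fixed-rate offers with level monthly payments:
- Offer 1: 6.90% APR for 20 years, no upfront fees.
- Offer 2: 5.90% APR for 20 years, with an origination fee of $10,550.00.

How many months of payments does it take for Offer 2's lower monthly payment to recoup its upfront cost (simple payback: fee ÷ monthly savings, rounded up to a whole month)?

29 months

Offer 1: at 6.90% the monthly rate is 0.0057500, so the payment is 631,500 × 0.0057500 / (1 − 1.0057500^−240) = $4,858.18.
Offer 2: monthly rate = 5.9%/12 = 0.0049167; payment = 631,500 × 0.0049167 / (1 − (1+0.0049167)^−240) = $4,487.91.
Monthly savings = $4,858.18 − $4,487.91 = $370.27.
Break-even = $10,550.00 / $370.27 = 28.49 → 29 months.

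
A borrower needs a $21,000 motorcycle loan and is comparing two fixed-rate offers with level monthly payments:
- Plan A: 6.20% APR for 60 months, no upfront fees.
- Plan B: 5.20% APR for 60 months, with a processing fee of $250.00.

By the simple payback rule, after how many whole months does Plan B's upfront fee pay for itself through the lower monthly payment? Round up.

Plan A: monthly rate = 6.2%/12 = 0.0051667; payment = 21,000 × 0.0051667 / (1 − (1+0.0051667)^−60) = $407.94.
Plan B: monthly rate = 5.2%/12 = 0.0043333; payment = 21,000 × 0.0043333 / (1 − (1+0.0043333)^−60) = $398.22.
Monthly savings = $407.94 − $398.22 = $9.72.
Break-even = $250.00 / $9.72 = 25.72 → 26 months.

26 months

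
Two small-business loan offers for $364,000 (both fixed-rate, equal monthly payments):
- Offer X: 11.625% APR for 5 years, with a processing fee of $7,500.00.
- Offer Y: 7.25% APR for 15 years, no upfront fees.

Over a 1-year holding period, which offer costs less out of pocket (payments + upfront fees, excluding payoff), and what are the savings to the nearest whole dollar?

Offer Y by $63,964

Offer X: monthly rate = 11.625%/12 = 0.0096875; payment = 364,000 × 0.0096875 / (1 − (1+0.0096875)^−60) = $8,028.17.
Offer Y: monthly rate = 7.25%/12 = 0.0060417; payment = 364,000 × 0.0060417 / (1 − (1+0.0060417)^−180) = $3,322.82.
Over 12 months: Offer X costs 12 × $8,028.17 + $7,500.00 = $103,838.04; Offer Y costs 12 × $3,322.82 = $39,873.84.
Offer Y is cheaper by $103,838.04 − $39,873.84 = $63,964.20.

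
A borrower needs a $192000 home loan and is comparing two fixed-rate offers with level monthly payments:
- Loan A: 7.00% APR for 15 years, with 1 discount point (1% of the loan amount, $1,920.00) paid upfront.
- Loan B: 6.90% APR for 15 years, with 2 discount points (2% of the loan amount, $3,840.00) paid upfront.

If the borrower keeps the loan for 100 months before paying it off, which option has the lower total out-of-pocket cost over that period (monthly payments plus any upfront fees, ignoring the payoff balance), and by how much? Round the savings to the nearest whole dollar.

Loan A: at 7.00% the monthly rate is 0.0058333, so the payment is 192,000 × 0.0058333 / (1 − 1.0058333^−180) = $1,725.75.
Loan B: monthly rate = 6.9%/12 = 0.0057500; payment = 192,000 × 0.0057500 / (1 − (1+0.0057500)^−180) = $1,715.03.
Over 100 months: Loan A costs 100 × $1,725.75 + $1,920.00 = $174,495.00; Loan B costs 100 × $1,715.03 + $3,840.00 = $175,343.00.
Loan A is cheaper by $175,343.00 − $174,495.00 = $848.00.

Loan A by $848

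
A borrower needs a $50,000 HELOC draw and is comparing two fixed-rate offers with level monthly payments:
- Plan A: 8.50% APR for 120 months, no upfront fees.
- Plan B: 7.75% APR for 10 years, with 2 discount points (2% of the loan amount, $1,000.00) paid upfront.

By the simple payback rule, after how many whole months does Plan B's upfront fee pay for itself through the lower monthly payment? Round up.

Plan A: at 8.50% the monthly rate is 0.0070833, so the payment is 50,000 × 0.0070833 / (1 − 1.0070833^−120) = $619.93.
Plan B: at 7.75% the monthly rate is 0.0064583, so the payment is 50,000 × 0.0064583 / (1 − 1.0064583^−120) = $600.05.
Monthly savings = $619.93 − $600.05 = $19.88.
Break-even = $1,000.00 / $19.88 = 50.30 → 51 months.

51 months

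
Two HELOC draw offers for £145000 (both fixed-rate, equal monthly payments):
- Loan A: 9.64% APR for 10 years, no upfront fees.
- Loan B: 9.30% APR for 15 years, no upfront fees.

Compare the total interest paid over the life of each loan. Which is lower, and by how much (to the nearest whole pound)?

Loan A: at 9.64% the monthly rate is 0.0080333, so the payment is 145,000 × 0.0080333 / (1 − 1.0080333^−120) = £1,887.40.
Total interest on Loan A = 120 × £1,887.40 − £145,000 = £81,488.00.
Loan B: at 9.30% the monthly rate is 0.0077500, so the payment is 145,000 × 0.0077500 / (1 − 1.0077500^−180) = £1,496.68.
Total interest on Loan B = 180 × £1,496.68 − £145,000 = £124,402.40.
Loan A is lower by £42,914.40.

Loan A by £42,914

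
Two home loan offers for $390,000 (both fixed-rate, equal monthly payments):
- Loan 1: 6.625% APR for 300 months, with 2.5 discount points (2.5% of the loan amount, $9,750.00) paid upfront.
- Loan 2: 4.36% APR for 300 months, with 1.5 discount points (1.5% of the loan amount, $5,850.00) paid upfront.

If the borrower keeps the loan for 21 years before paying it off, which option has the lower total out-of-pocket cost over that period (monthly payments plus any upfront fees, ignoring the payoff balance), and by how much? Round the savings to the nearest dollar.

Loan 1: at 6.625% the monthly rate is 0.0055208, so the payment is 390,000 × 0.0055208 / (1 − 1.0055208^−300) = $2,663.85.
Loan 2: at 4.36% the monthly rate is 0.0036333, so the payment is 390,000 × 0.0036333 / (1 − 1.0036333^−300) = $2,136.87.
Over 252 months: Loan 1 costs 252 × $2,663.85 + $9,750.00 = $681,040.20; Loan 2 costs 252 × $2,136.87 + $5,850.00 = $544,341.24.
Loan 2 is cheaper by $681,040.20 − $544,341.24 = $136,698.96.

Loan 2 by $136,699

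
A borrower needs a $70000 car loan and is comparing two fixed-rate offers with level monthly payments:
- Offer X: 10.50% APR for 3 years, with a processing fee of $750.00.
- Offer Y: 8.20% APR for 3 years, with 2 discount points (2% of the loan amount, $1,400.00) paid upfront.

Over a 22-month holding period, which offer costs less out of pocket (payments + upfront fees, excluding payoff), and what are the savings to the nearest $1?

Offer X: at 10.50% the monthly rate is 0.0087500, so the payment is 70,000 × 0.0087500 / (1 − 1.0087500^−36) = $2,275.17.
Offer Y: monthly rate = 8.2%/12 = 0.0068333; payment = 70,000 × 0.0068333 / (1 − (1+0.0068333)^−36) = $2,200.01.
Over 22 months: Offer X costs 22 × $2,275.17 + $750.00 = $50,803.74; Offer Y costs 22 × $2,200.01 + $1,400.00 = $49,800.22.
Offer Y is cheaper by $50,803.74 − $49,800.22 = $1,003.52.

Offer Y by $1,004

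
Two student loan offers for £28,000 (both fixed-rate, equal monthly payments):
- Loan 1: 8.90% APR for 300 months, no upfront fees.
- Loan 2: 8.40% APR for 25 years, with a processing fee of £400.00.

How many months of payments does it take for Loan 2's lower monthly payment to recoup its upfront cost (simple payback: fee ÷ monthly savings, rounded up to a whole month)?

43 months

Loan 1: monthly rate = 8.9%/12 = 0.0074167; payment = 28,000 × 0.0074167 / (1 − (1+0.0074167)^−300) = £233.06.
Loan 2: at 8.40% the monthly rate is 0.0070000, so the payment is 28,000 × 0.0070000 / (1 − 1.0070000^−300) = £223.58.
Monthly savings = £233.06 − £223.58 = £9.48.
Break-even = £400.00 / £9.48 = 42.19 → 43 months.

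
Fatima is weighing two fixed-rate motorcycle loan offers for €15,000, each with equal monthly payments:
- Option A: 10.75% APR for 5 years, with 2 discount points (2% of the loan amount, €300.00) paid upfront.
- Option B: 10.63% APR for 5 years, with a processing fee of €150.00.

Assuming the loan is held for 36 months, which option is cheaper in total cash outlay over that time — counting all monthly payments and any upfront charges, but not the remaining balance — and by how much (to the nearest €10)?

Option B by €180

Option A: at 10.75% the monthly rate is 0.0089583, so the payment is 15,000 × 0.0089583 / (1 − 1.0089583^−60) = €324.27.
Option B: monthly rate = 10.63%/12 = 0.0088583; payment = 15,000 × 0.0088583 / (1 − (1+0.0088583)^−60) = €323.38.
Over 36 months: Option A costs 36 × €324.27 + €300.00 = €11,973.72; Option B costs 36 × €323.38 + €150.00 = €11,791.68.
Option B is cheaper by €11,973.72 − €11,791.68 = €182.04.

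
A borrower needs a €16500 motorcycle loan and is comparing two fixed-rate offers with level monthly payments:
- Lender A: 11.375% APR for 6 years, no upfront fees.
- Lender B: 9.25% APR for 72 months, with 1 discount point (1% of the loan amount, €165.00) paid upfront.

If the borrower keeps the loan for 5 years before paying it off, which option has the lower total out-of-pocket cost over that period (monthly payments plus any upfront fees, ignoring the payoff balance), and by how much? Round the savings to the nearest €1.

Lender B by €901

Lender A: monthly rate = 11.375%/12 = 0.0094792; payment = 16,500 × 0.0094792 / (1 − (1+0.0094792)^−72) = €317.24.
Lender B: at 9.25% the monthly rate is 0.0077083, so the payment is 16,500 × 0.0077083 / (1 − 1.0077083^−72) = €299.47.
Over 60 months: Lender A costs 60 × €317.24 = €19,034.40; Lender B costs 60 × €299.47 + €165.00 = €18,133.20.
Lender B is cheaper by €19,034.40 − €18,133.20 = €901.20.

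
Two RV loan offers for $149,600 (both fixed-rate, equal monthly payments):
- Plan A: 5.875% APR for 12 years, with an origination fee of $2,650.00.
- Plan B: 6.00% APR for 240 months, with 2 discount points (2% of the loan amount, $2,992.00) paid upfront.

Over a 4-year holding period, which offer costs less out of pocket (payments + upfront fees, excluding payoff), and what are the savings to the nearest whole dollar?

Plan B by $17,823

Plan A: monthly rate = 5.875%/12 = 0.0048958; payment = 149,600 × 0.0048958 / (1 − (1+0.0048958)^−144) = $1,450.21.
Plan B: monthly rate = 6%/12 = 0.0050000; payment = 149,600 × 0.0050000 / (1 − (1+0.0050000)^−240) = $1,071.78.
Over 48 months: Plan A costs 48 × $1,450.21 + $2,650.00 = $72,260.08; Plan B costs 48 × $1,071.78 + $2,992.00 = $54,437.44.
Plan B is cheaper by $72,260.08 − $54,437.44 = $17,822.64.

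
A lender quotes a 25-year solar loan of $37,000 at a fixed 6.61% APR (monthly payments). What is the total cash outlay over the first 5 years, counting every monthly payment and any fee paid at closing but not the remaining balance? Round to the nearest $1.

$15,143

At 6.61% the monthly rate is 0.0055083, so the payment is 37,000 × 0.0055083 / (1 − 1.0055083^−300) = $252.38.
Total outlay = 60 × $252.38 = $15,142.80.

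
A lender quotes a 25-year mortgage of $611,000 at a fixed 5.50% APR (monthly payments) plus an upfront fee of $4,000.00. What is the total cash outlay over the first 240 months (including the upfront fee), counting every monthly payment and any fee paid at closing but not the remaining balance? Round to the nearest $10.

At 5.50% the monthly rate is 0.0045833, so the payment is 611,000 × 0.0045833 / (1 − 1.0045833^−300) = $3,752.07.
Total outlay = 240 × $3,752.07 + $4,000.00 = $904,496.80.

$904,500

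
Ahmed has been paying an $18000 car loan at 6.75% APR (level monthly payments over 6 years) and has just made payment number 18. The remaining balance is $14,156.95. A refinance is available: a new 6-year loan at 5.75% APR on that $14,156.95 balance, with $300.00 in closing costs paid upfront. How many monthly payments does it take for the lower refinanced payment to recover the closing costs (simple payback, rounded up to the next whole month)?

Current payment = 18,000 × 6.75%/12 / (1 − (1+0.0056250)^−72) = $304.73.
Refinanced payment = 14,156.95 × 0.0047917 / (1 − (1+0.0047917)^−72) = $232.95.
Monthly savings = $304.73 − $232.95 = $71.78.
Break-even = $300.00 / $71.78 = 4.18 → 5 months.

5 months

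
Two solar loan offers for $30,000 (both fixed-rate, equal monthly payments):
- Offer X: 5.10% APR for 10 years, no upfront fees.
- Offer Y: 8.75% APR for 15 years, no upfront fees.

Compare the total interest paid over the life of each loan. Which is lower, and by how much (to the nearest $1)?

Offer X by $15,610

Offer X: at 5.10% the monthly rate is 0.0042500, so the payment is 30,000 × 0.0042500 / (1 − 1.0042500^−120) = $319.66.
Total interest on Offer X = 120 × $319.66 − $30,000 = $8,359.20.
Offer Y: monthly rate = 8.75%/12 = 0.0072917; payment = 30,000 × 0.0072917 / (1 − (1+0.0072917)^−180) = $299.83.
Total interest on Offer Y = 180 × $299.83 − $30,000 = $23,969.40.
Offer X is lower by $15,610.20.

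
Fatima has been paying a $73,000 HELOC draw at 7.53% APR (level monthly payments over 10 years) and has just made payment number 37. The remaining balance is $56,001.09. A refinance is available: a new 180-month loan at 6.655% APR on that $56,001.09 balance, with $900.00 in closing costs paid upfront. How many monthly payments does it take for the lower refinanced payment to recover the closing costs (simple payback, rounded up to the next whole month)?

Current payment = 73,000 × 7.53%/12 / (1 − (1+0.0062750)^−120) = $867.67.
Refinanced payment = 56,001.09 × 0.0055458 / (1 − (1+0.0055458)^−180) = $492.61.
Monthly savings = $867.67 − $492.61 = $375.06.
Break-even = $900.00 / $375.06 = 2.40 → 3 months.

3 months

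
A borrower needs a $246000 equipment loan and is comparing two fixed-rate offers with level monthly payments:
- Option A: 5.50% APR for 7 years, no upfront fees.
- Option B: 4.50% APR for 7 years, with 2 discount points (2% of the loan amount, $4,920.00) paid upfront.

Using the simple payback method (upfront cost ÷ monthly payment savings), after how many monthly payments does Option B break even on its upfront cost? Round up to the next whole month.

43 months

Option A: at 5.50% the monthly rate is 0.0045833, so the payment is 246,000 × 0.0045833 / (1 − 1.0045833^−84) = $3,535.03.
Option B: at 4.50% the monthly rate is 0.0037500, so the payment is 246,000 × 0.0037500 / (1 − 1.0037500^−84) = $3,419.44.
Monthly savings = $3,535.03 − $3,419.44 = $115.59.
Break-even = $4,920.00 / $115.59 = 42.56 → 43 months.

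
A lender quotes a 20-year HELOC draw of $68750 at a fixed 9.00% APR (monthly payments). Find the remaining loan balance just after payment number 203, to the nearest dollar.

With monthly rate i = 9%/12 = 0.0075000, the balance after k of n payments is P · [(1+i)^n − (1+i)^k] / [(1+i)^n − 1].
(1+0.0075000)^240 = 6.00915152 and (1+0.0075000)^203 = 4.55770411, so the balance is 68,750 × (6.00915152 − 4.55770411) / (6.00915152 − 1) = $19,920.94.

$19,921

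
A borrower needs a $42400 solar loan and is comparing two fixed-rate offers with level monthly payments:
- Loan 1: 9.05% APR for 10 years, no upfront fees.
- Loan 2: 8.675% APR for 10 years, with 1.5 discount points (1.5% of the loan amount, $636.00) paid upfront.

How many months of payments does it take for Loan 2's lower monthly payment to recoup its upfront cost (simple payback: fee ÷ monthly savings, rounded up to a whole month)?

Loan 1: monthly rate = 9.05%/12 = 0.0075417; payment = 42,400 × 0.0075417 / (1 − (1+0.0075417)^−120) = $538.25.
Loan 2: monthly rate = 8.675%/12 = 0.0072292; payment = 42,400 × 0.0072292 / (1 − (1+0.0072292)^−120) = $529.68.
Monthly savings = $538.25 − $529.68 = $8.57.
Break-even = $636.00 / $8.57 = 74.21 → 75 months.

75 months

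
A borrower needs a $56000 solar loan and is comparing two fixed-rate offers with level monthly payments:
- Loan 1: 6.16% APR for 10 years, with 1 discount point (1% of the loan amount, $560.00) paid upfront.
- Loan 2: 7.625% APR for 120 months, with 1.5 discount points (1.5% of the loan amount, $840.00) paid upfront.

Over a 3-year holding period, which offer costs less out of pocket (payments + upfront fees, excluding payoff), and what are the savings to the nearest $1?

Loan 1: at 6.16% the monthly rate is 0.0051333, so the payment is 56,000 × 0.0051333 / (1 − 1.0051333^−120) = $626.22.
Loan 2: monthly rate = 7.625%/12 = 0.0063542; payment = 56,000 × 0.0063542 / (1 − (1+0.0063542)^−120) = $668.39.
Over 36 months: Loan 1 costs 36 × $626.22 + $560.00 = $23,103.92; Loan 2 costs 36 × $668.39 + $840.00 = $24,902.04.
Loan 1 is cheaper by $24,902.04 − $23,103.92 = $1,798.12.

Loan 1 by $1,798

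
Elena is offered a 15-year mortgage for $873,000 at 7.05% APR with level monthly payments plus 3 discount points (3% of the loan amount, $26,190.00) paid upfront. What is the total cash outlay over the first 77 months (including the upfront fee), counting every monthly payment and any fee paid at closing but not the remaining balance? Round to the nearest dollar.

Monthly rate = 7.05%/12 = 0.0058750; payment = 873,000 × 0.0058750 / (1 − (1+0.0058750)^−180) = $7,871.19.
Total outlay = 77 × $7,871.19 + $26,190.00 = $632,271.63.

$632,272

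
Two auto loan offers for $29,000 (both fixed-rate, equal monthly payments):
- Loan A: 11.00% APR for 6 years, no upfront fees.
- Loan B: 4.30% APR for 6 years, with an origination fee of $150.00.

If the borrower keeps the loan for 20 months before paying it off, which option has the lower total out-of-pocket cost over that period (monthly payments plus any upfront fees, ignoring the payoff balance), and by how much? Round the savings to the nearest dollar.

Loan B by $1,736

Loan A: at 11.00% the monthly rate is 0.0091667, so the payment is 29,000 × 0.0091667 / (1 − 1.0091667^−72) = $551.99.
Loan B: monthly rate = 4.3%/12 = 0.0035833; payment = 29,000 × 0.0035833 / (1 − (1+0.0035833)^−72) = $457.69.
Over 20 months: Loan A costs 20 × $551.99 = $11,039.80; Loan B costs 20 × $457.69 + $150.00 = $9,303.80.
Loan B is cheaper by $11,039.80 − $9,303.80 = $1,736.00.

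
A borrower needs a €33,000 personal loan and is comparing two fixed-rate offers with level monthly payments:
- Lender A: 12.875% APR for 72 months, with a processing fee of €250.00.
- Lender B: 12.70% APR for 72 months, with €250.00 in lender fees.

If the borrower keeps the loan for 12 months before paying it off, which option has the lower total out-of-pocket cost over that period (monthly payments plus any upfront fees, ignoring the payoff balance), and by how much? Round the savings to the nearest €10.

Lender A: at 12.875% the monthly rate is 0.0107292, so the payment is 33,000 × 0.0107292 / (1 − 1.0107292^−72) = €660.27.
Lender B: at 12.70% the monthly rate is 0.0105833, so the payment is 33,000 × 0.0105833 / (1 − 1.0105833^−72) = €657.23.
Over 12 months: Lender A costs 12 × €660.27 + €250.00 = €8,173.24; Lender B costs 12 × €657.23 + €250.00 = €8,136.76.
Lender B is cheaper by €8,173.24 − €8,136.76 = €36.48.

Lender B by €40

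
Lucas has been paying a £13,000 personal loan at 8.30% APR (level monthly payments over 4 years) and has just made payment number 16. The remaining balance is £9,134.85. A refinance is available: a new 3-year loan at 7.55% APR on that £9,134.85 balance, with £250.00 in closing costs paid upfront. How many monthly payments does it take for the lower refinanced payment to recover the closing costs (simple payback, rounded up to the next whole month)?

Current payment = 13,000 × 8.3%/12 / (1 − (1+0.0069167)^−48) = £319.20.
Refinanced payment = 9,134.85 × 0.0062917 / (1 − (1+0.0062917)^−36) = £284.36.
Monthly savings = £319.20 − £284.36 = £34.84.
Break-even = £250.00 / £34.84 = 7.18 → 8 months.

8 months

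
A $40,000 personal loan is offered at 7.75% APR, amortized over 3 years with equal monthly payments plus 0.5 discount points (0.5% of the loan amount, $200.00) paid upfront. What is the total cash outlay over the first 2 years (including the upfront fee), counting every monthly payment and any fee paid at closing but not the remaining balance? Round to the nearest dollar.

$30,172

Monthly rate = 7.75%/12 = 0.0064583; payment = 40,000 × 0.0064583 / (1 − (1+0.0064583)^−36) = $1,248.85.
Total outlay = 24 × $1,248.85 + $200.00 = $30,172.40.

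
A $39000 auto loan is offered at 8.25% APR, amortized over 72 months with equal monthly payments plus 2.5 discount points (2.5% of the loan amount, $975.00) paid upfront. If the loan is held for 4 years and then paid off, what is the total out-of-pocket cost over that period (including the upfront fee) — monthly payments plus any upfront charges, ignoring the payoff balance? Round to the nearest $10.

$34,030

Monthly rate = 8.25%/12 = 0.0068750; payment = 39,000 × 0.0068750 / (1 − (1+0.0068750)^−72) = $688.57.
Total outlay = 48 × $688.57 + $975.00 = $34,026.36.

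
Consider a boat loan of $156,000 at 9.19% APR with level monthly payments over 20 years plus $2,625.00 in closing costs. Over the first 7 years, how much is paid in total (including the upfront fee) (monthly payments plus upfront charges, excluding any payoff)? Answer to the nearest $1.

At 9.19% the monthly rate is 0.0076583, so the payment is 156,000 × 0.0076583 / (1 − 1.0076583^−240) = $1,422.69.
Total outlay = 84 × $1,422.69 + $2,625.00 = $122,130.96.

$122,131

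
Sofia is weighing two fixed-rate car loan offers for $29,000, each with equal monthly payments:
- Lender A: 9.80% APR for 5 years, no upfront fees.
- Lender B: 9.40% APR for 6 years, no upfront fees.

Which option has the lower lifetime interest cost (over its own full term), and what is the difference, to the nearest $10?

Lender A by $1,250

Lender A: at 9.80% the monthly rate is 0.0081667, so the payment is 29,000 × 0.0081667 / (1 − 1.0081667^−60) = $613.31.
Total interest on Lender A = 60 × $613.31 − $29,000 = $7,798.60.
Lender B: at 9.40% the monthly rate is 0.0078333, so the payment is 29,000 × 0.0078333 / (1 − 1.0078333^−72) = $528.52.
Total interest on Lender B = 72 × $528.52 − $29,000 = $9,053.44.
Lender A is lower by $1,254.84.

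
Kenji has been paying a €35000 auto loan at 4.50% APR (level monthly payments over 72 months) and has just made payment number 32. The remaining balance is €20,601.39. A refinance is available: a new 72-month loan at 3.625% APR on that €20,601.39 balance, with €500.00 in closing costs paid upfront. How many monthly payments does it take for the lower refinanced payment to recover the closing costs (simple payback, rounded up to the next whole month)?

3 months

Current payment = 35,000 × 4.5%/12 / (1 − (1+0.0037500)^−72) = €555.59.
Refinanced payment = 20,601.39 × 0.0030208 / (1 − (1+0.0030208)^−72) = €318.80.
Monthly savings = €555.59 − €318.80 = €236.79.
Break-even = €500.00 / €236.79 = 2.11 → 3 months.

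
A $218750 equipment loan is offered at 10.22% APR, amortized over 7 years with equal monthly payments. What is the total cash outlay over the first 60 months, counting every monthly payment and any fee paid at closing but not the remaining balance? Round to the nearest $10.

At 10.22% the monthly rate is 0.0085167, so the payment is 218,750 × 0.0085167 / (1 − 1.0085167^−84) = $3,656.42.
Total outlay = 60 × $3,656.42 = $219,385.20.

$219,390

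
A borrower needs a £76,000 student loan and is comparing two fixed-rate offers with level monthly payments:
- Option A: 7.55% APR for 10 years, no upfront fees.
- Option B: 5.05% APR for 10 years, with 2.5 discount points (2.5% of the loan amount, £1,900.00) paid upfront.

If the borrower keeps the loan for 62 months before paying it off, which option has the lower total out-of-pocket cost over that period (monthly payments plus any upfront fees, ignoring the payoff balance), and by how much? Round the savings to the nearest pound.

Option A: monthly rate = 7.55%/12 = 0.0062917; payment = 76,000 × 0.0062917 / (1 − (1+0.0062917)^−120) = £904.12.
Option B: monthly rate = 5.05%/12 = 0.0042083; payment = 76,000 × 0.0042083 / (1 − (1+0.0042083)^−120) = £807.96.
Over 62 months: Option A costs 62 × £904.12 = £56,055.44; Option B costs 62 × £807.96 + £1,900.00 = £51,993.52.
Option B is cheaper by £56,055.44 − £51,993.52 = £4,061.92.

Option B by £4,062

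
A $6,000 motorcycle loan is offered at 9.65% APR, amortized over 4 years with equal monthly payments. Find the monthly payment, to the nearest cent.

$151.17

At 9.65% the monthly rate is 0.0080417, so the payment is 6,000 × 0.0080417 / (1 − 1.0080417^−48) = $151.17.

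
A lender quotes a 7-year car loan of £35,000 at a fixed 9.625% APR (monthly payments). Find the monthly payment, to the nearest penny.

£574.28

At 9.625% the monthly rate is 0.0080208, so the payment is 35,000 × 0.0080208 / (1 − 1.0080208^−84) = £574.28.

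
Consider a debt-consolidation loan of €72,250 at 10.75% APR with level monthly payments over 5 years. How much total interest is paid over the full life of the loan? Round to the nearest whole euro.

€21,464

At 10.75% the monthly rate is 0.0089583, so the payment is 72,250 × 0.0089583 / (1 − 1.0089583^−60) = €1,561.90.
Total paid = 60 × €1,561.90 = €93,714.00; interest = €93,714.00 − €72,250 = €21,464.00.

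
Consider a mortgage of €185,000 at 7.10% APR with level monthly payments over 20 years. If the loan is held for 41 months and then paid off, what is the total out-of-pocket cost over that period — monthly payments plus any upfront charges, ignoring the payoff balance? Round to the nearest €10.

€59,260

At 7.10% the monthly rate is 0.0059167, so the payment is 185,000 × 0.0059167 / (1 − 1.0059167^−240) = €1,445.43.
Total outlay = 41 × €1,445.43 = €59,262.63.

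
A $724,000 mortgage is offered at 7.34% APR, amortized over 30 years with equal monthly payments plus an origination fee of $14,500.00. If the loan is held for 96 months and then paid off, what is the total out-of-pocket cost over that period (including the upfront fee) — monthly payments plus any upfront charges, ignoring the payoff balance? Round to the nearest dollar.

At 7.34% the monthly rate is 0.0061167, so the payment is 724,000 × 0.0061167 / (1 − 1.0061167^−360) = $4,983.23.
Total outlay = 96 × $4,983.23 + $14,500.00 = $492,890.08.

$492,890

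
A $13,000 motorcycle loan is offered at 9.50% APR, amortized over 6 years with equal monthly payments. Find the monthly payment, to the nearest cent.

Monthly rate = 9.5%/12 = 0.0079167; payment = 13,000 × 0.0079167 / (1 − (1+0.0079167)^−72) = $237.57.

$237.57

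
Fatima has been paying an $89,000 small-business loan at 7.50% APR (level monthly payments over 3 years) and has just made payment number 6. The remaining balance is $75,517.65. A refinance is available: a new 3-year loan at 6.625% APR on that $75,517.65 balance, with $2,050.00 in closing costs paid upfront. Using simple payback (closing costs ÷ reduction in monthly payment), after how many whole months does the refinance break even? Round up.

Current payment = 89,000 × 7.5%/12 / (1 − (1+0.0062500)^−36) = $2,768.45.
Refinanced payment = 75,517.65 × 0.0055208 / (1 − (1+0.0055208)^−36) = $2,318.84.
Monthly savings = $2,768.45 − $2,318.84 = $449.61.
Break-even = $2,050.00 / $449.61 = 4.56 → 5 months.

5 months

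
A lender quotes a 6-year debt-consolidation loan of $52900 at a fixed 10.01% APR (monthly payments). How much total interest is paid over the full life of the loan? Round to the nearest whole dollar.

At 10.01% the monthly rate is 0.0083417, so the payment is 52,900 × 0.0083417 / (1 − 1.0083417^−72) = $980.28.
Total paid = 72 × $980.28 = $70,580.16; interest = $70,580.16 − $52,900 = $17,680.16.

$17,680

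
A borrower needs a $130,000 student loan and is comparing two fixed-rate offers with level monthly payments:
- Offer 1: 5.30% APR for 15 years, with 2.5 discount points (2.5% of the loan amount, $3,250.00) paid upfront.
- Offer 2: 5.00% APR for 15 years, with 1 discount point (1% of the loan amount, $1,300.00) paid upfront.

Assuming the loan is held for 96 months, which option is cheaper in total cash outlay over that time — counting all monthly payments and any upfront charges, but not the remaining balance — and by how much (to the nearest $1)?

Offer 2 by $3,911

Offer 1: monthly rate = 5.3%/12 = 0.0044167; payment = 130,000 × 0.0044167 / (1 − (1+0.0044167)^−180) = $1,048.46.
Offer 2: monthly rate = 5%/12 = 0.0041667; payment = 130,000 × 0.0041667 / (1 − (1+0.0041667)^−180) = $1,028.03.
Over 96 months: Offer 1 costs 96 × $1,048.46 + $3,250.00 = $103,902.16; Offer 2 costs 96 × $1,028.03 + $1,300.00 = $99,990.88.
Offer 2 is cheaper by $103,902.16 − $99,990.88 = $3,911.28.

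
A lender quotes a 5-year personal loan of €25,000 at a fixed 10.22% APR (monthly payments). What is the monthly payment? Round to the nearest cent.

At 10.22% the monthly rate is 0.0085167, so the payment is 25,000 × 0.0085167 / (1 − 1.0085167^−60) = €533.89.

€533.89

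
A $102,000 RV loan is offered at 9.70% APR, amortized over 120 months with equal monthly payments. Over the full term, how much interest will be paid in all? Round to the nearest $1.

At 9.70% the monthly rate is 0.0080833, so the payment is 102,000 × 0.0080833 / (1 − 1.0080833^−120) = $1,331.05.
Total paid = 120 × $1,331.05 = $159,726.00; interest = $159,726.00 − $102,000 = $57,726.00.

$57,726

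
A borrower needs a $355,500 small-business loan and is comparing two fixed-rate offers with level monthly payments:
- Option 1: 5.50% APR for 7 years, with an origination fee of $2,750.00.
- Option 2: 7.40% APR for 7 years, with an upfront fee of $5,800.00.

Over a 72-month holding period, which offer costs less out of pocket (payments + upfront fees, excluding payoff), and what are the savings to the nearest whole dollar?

Option 1 by $26,571

Option 1: monthly rate = 5.5%/12 = 0.0045833; payment = 355,500 × 0.0045833 / (1 − (1+0.0045833)^−84) = $5,108.55.
Option 2: monthly rate = 7.4%/12 = 0.0061667; payment = 355,500 × 0.0061667 / (1 − (1+0.0061667)^−84) = $5,435.23.
Over 72 months: Option 1 costs 72 × $5,108.55 + $2,750.00 = $370,565.60; Option 2 costs 72 × $5,435.23 + $5,800.00 = $397,136.56.
Option 1 is cheaper by $397,136.56 − $370,565.60 = $26,570.96.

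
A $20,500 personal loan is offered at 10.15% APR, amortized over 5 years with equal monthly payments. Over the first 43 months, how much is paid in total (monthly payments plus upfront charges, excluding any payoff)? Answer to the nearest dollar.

Monthly rate = 10.15%/12 = 0.0084583; payment = 20,500 × 0.0084583 / (1 − (1+0.0084583)^−60) = $437.08.
Total outlay = 43 × $437.08 = $18,794.44.

$18,794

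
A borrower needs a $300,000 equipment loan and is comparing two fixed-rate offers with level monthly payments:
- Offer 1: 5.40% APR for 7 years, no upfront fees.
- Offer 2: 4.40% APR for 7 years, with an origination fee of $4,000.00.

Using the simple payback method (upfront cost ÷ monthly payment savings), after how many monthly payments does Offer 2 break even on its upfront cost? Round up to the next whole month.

29 months

Offer 1: at 5.40% the monthly rate is 0.0045000, so the payment is 300,000 × 0.0045000 / (1 − 1.0045000^−84) = $4,296.79.
Offer 2: monthly rate = 4.4%/12 = 0.0036667; payment = 300,000 × 0.0036667 / (1 − (1+0.0036667)^−84) = $4,156.11.
Monthly savings = $4,296.79 − $4,156.11 = $140.68.
Break-even = $4,000.00 / $140.68 = 28.43 → 29 months.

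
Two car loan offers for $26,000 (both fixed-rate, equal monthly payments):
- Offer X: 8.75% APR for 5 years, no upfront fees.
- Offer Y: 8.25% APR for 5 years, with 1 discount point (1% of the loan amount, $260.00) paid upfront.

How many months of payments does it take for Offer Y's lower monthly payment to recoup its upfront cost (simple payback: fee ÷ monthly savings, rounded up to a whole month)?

42 months

Offer X: at 8.75% the monthly rate is 0.0072917, so the payment is 26,000 × 0.0072917 / (1 − 1.0072917^−60) = $536.57.
Offer Y: at 8.25% the monthly rate is 0.0068750, so the payment is 26,000 × 0.0068750 / (1 − 1.0068750^−60) = $530.30.
Monthly savings = $536.57 − $530.30 = $6.27.
Break-even = $260.00 / $6.27 = 41.47 → 42 months.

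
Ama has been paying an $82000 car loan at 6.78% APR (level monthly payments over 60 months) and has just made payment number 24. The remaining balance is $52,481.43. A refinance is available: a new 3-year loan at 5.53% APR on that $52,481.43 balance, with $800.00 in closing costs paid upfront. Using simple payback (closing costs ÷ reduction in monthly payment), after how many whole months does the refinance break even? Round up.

27 months

Current payment = 82,000 × 6.78%/12 / (1 − (1+0.0056500)^−60) = $1,615.20.
Refinanced payment = 52,481.43 × 0.0046083 / (1 − (1+0.0046083)^−36) = $1,585.43.
Monthly savings = $1,615.20 − $1,585.43 = $29.77.
Break-even = $800.00 / $29.77 = 26.87 → 27 months.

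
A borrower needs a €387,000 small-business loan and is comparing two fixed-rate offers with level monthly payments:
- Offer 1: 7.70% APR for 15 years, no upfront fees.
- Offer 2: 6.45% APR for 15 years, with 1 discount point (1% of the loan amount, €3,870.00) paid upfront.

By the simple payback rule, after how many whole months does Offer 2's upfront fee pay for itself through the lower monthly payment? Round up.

15 months

Offer 1: monthly rate = 7.7%/12 = 0.0064167; payment = 387,000 × 0.0064167 / (1 − (1+0.0064167)^−180) = €3,631.66.
Offer 2: at 6.45% the monthly rate is 0.0053750, so the payment is 387,000 × 0.0053750 / (1 − 1.0053750^−180) = €3,360.56.
Monthly savings = €3,631.66 − €3,360.56 = €271.10.
Break-even = €3,870.00 / €271.10 = 14.28 → 15 months.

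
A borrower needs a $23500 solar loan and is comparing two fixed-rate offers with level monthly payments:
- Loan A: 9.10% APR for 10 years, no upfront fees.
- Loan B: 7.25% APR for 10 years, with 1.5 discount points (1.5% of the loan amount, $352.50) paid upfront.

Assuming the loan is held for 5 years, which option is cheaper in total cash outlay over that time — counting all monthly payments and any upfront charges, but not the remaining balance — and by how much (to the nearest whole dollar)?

Loan A: at 9.10% the monthly rate is 0.0075833, so the payment is 23,500 × 0.0075833 / (1 − 1.0075833^−120) = $298.96.
Loan B: monthly rate = 7.25%/12 = 0.0060417; payment = 23,500 × 0.0060417 / (1 − (1+0.0060417)^−120) = $275.89.
Over 60 months: Loan A costs 60 × $298.96 = $17,937.60; Loan B costs 60 × $275.89 + $352.50 = $16,905.90.
Loan B is cheaper by $17,937.60 − $16,905.90 = $1,031.70.

Loan B by $1,032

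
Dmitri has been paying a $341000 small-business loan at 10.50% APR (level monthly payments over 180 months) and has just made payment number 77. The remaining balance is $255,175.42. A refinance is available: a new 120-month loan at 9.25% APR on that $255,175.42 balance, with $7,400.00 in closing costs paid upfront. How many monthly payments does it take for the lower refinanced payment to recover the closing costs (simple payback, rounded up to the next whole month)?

15 months

Current payment = 341,000 × 10.5%/12 / (1 − (1+0.0087500)^−180) = $3,769.41.
Refinanced payment = 255,175.42 × 0.0077083 / (1 − (1+0.0077083)^−120) = $3,267.08.
Monthly savings = $3,769.41 − $3,267.08 = $502.33.
Break-even = $7,400.00 / $502.33 = 14.73 → 15 months.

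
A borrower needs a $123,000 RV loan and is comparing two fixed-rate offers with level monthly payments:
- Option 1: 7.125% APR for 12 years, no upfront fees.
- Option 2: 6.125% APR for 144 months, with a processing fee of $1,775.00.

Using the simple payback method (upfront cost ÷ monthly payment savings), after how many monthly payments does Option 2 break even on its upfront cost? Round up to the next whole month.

Option 1: monthly rate = 7.125%/12 = 0.0059375; payment = 123,000 × 0.0059375 / (1 − (1+0.0059375)^−144) = $1,273.12.
Option 2: monthly rate = 6.125%/12 = 0.0051042; payment = 123,000 × 0.0051042 / (1 − (1+0.0051042)^−144) = $1,208.27.
Monthly savings = $1,273.12 − $1,208.27 = $64.85.
Break-even = $1,775.00 / $64.85 = 27.37 → 28 months.

28 months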